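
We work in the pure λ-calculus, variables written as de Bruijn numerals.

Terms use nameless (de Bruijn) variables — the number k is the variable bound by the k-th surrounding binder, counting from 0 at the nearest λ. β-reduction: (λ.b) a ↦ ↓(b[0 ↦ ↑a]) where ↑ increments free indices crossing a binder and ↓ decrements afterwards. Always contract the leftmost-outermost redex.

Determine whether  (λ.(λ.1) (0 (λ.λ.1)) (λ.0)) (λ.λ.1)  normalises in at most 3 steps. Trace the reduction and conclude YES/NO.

  start: (λ.(λ.1) (0 (λ.λ.1)) (λ.0)) (λ.λ.1)
  [1] (λ.λ.λ.1) ((λ.λ.1) (λ.λ.1)) (λ.0)
  [2] (λ.λ.1) (λ.0)
  [3] λ.λ.0

Answer: YES — reaches normal form λ.λ.0 in 3 ≤ 3 steps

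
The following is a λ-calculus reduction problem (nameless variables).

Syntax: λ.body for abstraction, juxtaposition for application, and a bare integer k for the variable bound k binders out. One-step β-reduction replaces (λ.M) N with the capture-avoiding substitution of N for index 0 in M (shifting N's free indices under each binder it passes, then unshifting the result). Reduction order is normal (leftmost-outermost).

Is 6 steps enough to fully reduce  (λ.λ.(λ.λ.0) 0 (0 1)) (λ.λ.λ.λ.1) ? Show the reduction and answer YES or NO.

  start: (λ.λ.(λ.λ.0) 0 (0 1)) (λ.λ.λ.λ.1)
  step 1: λ.(λ.λ.0) 0 (0 (λ.λ.λ.λ.1))
  step 2: λ.(λ.0) (0 (λ.λ.λ.λ.1))
  step 3: λ.0 (λ.λ.λ.λ.1)

Answer: YES — reaches normal form λ.0 (λ.λ.λ.λ.1) in 3 ≤ 6 steps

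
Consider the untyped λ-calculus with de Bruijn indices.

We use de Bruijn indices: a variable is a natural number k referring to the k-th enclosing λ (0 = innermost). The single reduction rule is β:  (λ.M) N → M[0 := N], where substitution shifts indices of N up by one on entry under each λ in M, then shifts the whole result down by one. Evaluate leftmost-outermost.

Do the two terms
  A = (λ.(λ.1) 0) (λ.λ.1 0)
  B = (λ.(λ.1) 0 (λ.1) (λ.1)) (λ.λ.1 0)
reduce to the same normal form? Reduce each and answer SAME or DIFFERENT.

Answer: SAME — A ⇓ λ.λ.1 0, B ⇓ λ.λ.1 0

Reduction:
Term A:
  start: (λ.(λ.1) 0) (λ.λ.1 0)
  →1  (λ.λ.λ.1 0) (λ.λ.1 0)
  →2  λ.λ.1 0

Term B:
  start: (λ.(λ.1) 0 (λ.1) (λ.1)) (λ.λ.1 0)
  →1  (λ.λ.λ.1 0) (λ.λ.1 0) (λ.λ.λ.1 0) (λ.λ.λ.1 0)
  →2  (λ.λ.1 0) (λ.λ.λ.1 0) (λ.λ.λ.1 0)
  →3  (λ.(λ.λ.λ.1 0) 0) (λ.λ.λ.1 0)
  →4  (λ.λ.λ.1 0) (λ.λ.λ.1 0)
  →5  λ.λ.1 0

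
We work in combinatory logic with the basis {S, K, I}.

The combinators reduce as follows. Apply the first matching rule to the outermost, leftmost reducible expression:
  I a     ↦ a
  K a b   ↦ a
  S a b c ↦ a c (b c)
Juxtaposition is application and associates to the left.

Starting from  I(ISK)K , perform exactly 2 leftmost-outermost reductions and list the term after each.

  start: I(ISK)K
  step 1: ISKK
  step 2: SKK

Answer: after 2 steps: SKK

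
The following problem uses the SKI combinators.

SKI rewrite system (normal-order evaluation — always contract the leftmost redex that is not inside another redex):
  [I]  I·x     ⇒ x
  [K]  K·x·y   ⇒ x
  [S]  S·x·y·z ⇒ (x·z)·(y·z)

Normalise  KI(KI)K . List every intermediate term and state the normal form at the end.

  start: KI(KI)K
  →1  IK
  →2  K

Answer: normal form = K  (in 2 steps)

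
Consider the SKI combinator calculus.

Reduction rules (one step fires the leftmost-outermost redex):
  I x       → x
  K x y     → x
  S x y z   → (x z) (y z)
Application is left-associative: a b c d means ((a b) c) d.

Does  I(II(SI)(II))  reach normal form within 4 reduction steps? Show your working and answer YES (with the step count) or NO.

  start: I(II(SI)(II))
  [1] II(SI)(II)
  [2] I(SI)(II)
  [3] SI(II)
  [4] SII

Answer: YES — reaches normal form SII in 4 ≤ 4 steps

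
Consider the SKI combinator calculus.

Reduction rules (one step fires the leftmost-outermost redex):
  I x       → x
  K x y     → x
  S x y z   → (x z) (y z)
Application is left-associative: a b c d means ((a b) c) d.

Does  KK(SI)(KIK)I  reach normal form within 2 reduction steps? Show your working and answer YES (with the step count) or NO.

Answer: NO — after 2 steps the term is KIK, not yet normal

Derivation:
  start: KK(SI)(KIK)I
  [1] K(KIK)I
  [2] KIK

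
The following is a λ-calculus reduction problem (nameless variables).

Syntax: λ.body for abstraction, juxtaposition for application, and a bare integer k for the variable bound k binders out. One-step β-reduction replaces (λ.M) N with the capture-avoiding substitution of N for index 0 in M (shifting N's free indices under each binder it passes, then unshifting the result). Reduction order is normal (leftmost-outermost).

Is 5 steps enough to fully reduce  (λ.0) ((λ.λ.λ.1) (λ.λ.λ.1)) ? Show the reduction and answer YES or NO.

Answer: YES — reaches normal form λ.λ.1 in 2 ≤ 5 steps

Reduction:
  start: (λ.0) ((λ.λ.λ.1) (λ.λ.λ.1))
  [1] (λ.λ.λ.1) (λ.λ.λ.1)
  [2] λ.λ.1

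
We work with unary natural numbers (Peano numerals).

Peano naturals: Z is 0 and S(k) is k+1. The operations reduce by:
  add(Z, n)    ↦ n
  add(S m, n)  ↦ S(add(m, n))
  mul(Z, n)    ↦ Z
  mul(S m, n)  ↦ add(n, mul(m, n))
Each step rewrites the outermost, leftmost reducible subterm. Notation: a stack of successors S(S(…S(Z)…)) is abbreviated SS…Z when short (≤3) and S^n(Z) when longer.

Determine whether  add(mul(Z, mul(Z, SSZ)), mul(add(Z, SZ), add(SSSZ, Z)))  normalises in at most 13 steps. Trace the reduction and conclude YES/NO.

  start: add(mul(Z, mul(Z, SSZ)), mul(add(Z, SZ), add(SSSZ, Z)))
  →1  add(Z, mul(add(Z, SZ), add(SSSZ, Z)))
  →2  mul(add(Z, SZ), add(SSSZ, Z))
  →3  mul(SZ, add(SSSZ, Z))
  →4  add(add(SSSZ, Z), mul(Z, add(SSSZ, Z)))
  →5  add(S(add(SSZ, Z)), mul(Z, add(SSSZ, Z)))
  →6  S(add(add(SSZ, Z), mul(Z, add(SSSZ, Z))))
  →7  S(add(S(add(SZ, Z)), mul(Z, add(SSSZ, Z))))
  →8  S(S(add(add(SZ, Z), mul(Z, add(SSSZ, Z)))))
  →9  S(S(add(S(add(Z, Z)), mul(Z, add(SSSZ, Z)))))
  →10  S(S(S(add(add(Z, Z), mul(Z, add(SSSZ, Z))))))
  →11  S(S(S(add(Z, mul(Z, add(SSSZ, Z))))))
  →12  S(S(S(mul(Z, add(SSSZ, Z)))))
  →13  SSSZ

Answer: YES — reaches normal form SSSZ in 13 ≤ 13 steps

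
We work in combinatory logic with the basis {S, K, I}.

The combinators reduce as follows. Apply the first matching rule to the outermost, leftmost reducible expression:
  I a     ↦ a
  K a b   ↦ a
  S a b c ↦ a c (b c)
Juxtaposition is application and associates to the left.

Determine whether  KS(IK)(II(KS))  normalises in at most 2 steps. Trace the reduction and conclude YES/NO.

Answer: NO — after 2 steps the term is S(I(KS)), not yet normal

Working:
  start: KS(IK)(II(KS))
  [1] S(II(KS))
  [2] S(I(KS))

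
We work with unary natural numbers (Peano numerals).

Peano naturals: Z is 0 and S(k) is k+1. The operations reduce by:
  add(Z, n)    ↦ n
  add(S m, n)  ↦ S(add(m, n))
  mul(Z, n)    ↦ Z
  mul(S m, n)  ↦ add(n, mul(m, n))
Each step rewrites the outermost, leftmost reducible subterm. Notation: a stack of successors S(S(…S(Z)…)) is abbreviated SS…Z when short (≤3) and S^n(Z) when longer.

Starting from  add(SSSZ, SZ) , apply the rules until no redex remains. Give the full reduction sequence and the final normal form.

Answer: normal form = S^4(Z)  (in 4 steps)

Derivation:
  start: add(SSSZ, SZ)
  step 1: S(add(SSZ, SZ))
  step 2: S(S(add(SZ, SZ)))
  step 3: S(S(S(add(Z, SZ))))
  step 4: S^4(Z)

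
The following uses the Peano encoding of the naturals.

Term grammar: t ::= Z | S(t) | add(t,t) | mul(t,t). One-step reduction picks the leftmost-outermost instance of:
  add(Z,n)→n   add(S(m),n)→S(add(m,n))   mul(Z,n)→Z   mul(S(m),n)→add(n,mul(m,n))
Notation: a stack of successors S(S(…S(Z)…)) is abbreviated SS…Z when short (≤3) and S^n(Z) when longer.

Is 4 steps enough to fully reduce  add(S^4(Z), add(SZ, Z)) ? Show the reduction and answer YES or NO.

  start: add(S^4(Z), add(SZ, Z))
  step 1: S(add(SSSZ, add(SZ, Z)))
  step 2: S(S(add(SSZ, add(SZ, Z))))
  step 3: S(S(S(add(SZ, add(SZ, Z)))))
  step 4: S(S(S(S(add(Z, add(SZ, Z))))))

Answer: NO — after 4 steps the term is S(S(S(S(add(Z, add(SZ, Z)))))), not yet normal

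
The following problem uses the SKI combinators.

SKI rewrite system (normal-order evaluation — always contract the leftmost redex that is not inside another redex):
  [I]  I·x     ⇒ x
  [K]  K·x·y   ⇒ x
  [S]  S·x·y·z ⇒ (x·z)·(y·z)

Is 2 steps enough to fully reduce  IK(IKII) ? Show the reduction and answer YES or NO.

Answer: NO — after 2 steps the term is K(KII), not yet normal

Derivation:
  start: IK(IKII)
  step 1: K(IKII)
  step 2: K(KII)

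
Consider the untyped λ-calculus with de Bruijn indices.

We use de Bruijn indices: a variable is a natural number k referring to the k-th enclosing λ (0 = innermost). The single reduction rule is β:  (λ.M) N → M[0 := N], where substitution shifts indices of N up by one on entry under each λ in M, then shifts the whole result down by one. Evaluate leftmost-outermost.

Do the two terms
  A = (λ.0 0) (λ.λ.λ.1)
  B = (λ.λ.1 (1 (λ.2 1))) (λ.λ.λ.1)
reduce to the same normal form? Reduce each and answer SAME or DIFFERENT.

Answer: DIFFERENT — A ⇓ λ.λ.1, B ⇓ λ.λ.λ.1

Derivation:
Term A:
  start: (λ.0 0) (λ.λ.λ.1)
  [1] (λ.λ.λ.1) (λ.λ.λ.1)
  [2] λ.λ.1

Term B:
  start: (λ.λ.1 (1 (λ.2 1))) (λ.λ.λ.1)
  [1] λ.(λ.λ.λ.1) ((λ.λ.λ.1) (λ.(λ.λ.λ.1) 1))
  [2] λ.λ.λ.1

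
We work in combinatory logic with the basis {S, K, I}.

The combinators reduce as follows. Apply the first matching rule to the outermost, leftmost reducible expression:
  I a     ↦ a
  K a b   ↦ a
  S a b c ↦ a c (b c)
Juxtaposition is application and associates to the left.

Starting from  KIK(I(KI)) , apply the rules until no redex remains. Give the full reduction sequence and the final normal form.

  start: KIK(I(KI))
  step 1: I(I(KI))
  step 2: I(KI)
  step 3: KI

Answer: normal form = KI  (in 3 steps)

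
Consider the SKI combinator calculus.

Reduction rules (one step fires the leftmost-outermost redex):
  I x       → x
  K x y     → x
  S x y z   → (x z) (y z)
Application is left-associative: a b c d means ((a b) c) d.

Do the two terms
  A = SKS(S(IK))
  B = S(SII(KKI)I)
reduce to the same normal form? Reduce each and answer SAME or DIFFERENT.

Answer: SAME — A ⇓ SK, B ⇓ SK

Derivation:
Term A:
  start: SKS(S(IK))
  →1  K(S(IK))(S(S(IK)))
  →2  S(IK)
  →3  SK

Term B:
  start: S(SII(KKI)I)
  →1  S(I(KKI)(I(KKI))I)
  →2  S(KKI(I(KKI))I)
  →3  S(K(I(KKI))I)
  →4  S(I(KKI))
  →5  S(KKI)
  →6  SK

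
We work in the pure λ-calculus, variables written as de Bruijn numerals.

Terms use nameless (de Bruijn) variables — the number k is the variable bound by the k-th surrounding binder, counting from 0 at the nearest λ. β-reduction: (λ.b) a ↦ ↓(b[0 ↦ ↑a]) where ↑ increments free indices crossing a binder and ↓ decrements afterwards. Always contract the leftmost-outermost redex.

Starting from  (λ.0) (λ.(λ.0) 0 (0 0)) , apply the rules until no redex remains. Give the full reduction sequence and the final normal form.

  start: (λ.0) (λ.(λ.0) 0 (0 0))
  →1  λ.(λ.0) 0 (0 0)
  →2  λ.0 (0 0)

Answer: normal form = λ.0 (0 0)  (in 2 steps)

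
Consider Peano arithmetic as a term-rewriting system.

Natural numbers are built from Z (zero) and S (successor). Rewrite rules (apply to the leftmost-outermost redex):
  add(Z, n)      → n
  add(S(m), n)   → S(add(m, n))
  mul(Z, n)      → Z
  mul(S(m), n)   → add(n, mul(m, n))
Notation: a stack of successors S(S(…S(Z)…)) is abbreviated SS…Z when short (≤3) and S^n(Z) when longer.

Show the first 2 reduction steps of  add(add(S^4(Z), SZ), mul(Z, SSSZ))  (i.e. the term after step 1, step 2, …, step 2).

Answer: after 2 steps: S(add(add(SSSZ, SZ), mul(Z, SSSZ)))

Derivation:
  start: add(add(S^4(Z), SZ), mul(Z, SSSZ))
  step 1: add(S(add(SSSZ, SZ)), mul(Z, SSSZ))
  step 2: S(add(add(SSSZ, SZ), mul(Z, SSSZ)))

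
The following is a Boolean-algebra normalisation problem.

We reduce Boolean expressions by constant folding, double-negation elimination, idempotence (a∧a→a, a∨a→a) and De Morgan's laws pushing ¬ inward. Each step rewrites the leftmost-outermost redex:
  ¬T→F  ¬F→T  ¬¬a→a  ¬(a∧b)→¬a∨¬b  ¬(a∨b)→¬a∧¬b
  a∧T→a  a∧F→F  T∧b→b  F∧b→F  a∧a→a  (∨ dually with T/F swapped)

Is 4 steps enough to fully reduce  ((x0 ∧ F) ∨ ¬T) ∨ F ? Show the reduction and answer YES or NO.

  start: ((x0 ∧ F) ∨ ¬T) ∨ F
  →1  (x0 ∧ F) ∨ ¬T
  →2  F ∨ ¬T
  →3  ¬T
  →4  F

Answer: YES — reaches normal form F in 4 ≤ 4 steps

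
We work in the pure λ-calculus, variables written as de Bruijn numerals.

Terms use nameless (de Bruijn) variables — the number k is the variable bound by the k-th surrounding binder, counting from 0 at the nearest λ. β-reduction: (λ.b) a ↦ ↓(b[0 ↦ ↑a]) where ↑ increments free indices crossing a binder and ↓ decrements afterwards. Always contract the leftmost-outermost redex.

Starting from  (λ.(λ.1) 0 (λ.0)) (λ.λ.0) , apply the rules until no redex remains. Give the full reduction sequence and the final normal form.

Answer: normal form = λ.0  (in 3 steps)

Reduction:
  start: (λ.(λ.1) 0 (λ.0)) (λ.λ.0)
  step 1: (λ.λ.λ.0) (λ.λ.0) (λ.0)
  step 2: (λ.λ.0) (λ.0)
  step 3: λ.0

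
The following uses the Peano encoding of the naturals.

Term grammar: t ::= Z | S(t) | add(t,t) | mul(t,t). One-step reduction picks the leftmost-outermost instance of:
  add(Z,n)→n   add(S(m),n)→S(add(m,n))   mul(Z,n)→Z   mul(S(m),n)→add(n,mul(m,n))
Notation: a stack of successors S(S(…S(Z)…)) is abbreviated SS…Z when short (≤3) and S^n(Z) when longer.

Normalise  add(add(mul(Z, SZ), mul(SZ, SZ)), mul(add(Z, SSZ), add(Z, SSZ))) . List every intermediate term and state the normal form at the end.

  start: add(add(mul(Z, SZ), mul(SZ, SZ)), mul(add(Z, SSZ), add(Z, SSZ)))
  step 1: add(add(Z, mul(SZ, SZ)), mul(add(Z, SSZ), add(Z, SSZ)))
  step 2: add(mul(SZ, SZ), mul(add(Z, SSZ), add(Z, SSZ)))
  step 3: add(add(SZ, mul(Z, SZ)), mul(add(Z, SSZ), add(Z, SSZ)))
  step 4: add(S(add(Z, mul(Z, SZ))), mul(add(Z, SSZ), add(Z, SSZ)))
  step 5: S(add(add(Z, mul(Z, SZ)), mul(add(Z, SSZ), add(Z, SSZ))))
  step 6: S(add(mul(Z, SZ), mul(add(Z, SSZ), add(Z, SSZ))))
  step 7: S(add(Z, mul(add(Z, SSZ), add(Z, SSZ))))
  step 8: S(mul(add(Z, SSZ), add(Z, SSZ)))
  step 9: S(mul(SSZ, add(Z, SSZ)))
  step 10: S(add(add(Z, SSZ), mul(SZ, add(Z, SSZ))))
  step 11: S(add(SSZ, mul(SZ, add(Z, SSZ))))
  step 12: S(S(add(SZ, mul(SZ, add(Z, SSZ)))))
  step 13: S(S(S(add(Z, mul(SZ, add(Z, SSZ))))))
  step 14: S(S(S(mul(SZ, add(Z, SSZ)))))
  step 15: S(S(S(add(add(Z, SSZ), mul(Z, add(Z, SSZ))))))
  step 16: S(S(S(add(SSZ, mul(Z, add(Z, SSZ))))))
  step 17: S(S(S(S(add(SZ, mul(Z, add(Z, SSZ)))))))
  step 18: S(S(S(S(S(add(Z, mul(Z, add(Z, SSZ))))))))
  step 19: S(S(S(S(S(mul(Z, add(Z, SSZ)))))))
  step 20: S^5(Z)

Answer: normal form = S^5(Z)  (in 20 steps)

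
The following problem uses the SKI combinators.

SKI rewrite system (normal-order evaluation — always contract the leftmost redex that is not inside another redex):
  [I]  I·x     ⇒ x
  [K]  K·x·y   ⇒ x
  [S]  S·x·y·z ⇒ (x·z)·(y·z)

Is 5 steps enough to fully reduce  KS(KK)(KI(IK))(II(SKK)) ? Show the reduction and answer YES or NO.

  start: KS(KK)(KI(IK))(II(SKK))
  [1] S(KI(IK))(II(SKK))
  [2] SI(II(SKK))
  [3] SI(I(SKK))
  [4] SI(SKK)

Answer: YES — reaches normal form SI(SKK) in 4 ≤ 5 steps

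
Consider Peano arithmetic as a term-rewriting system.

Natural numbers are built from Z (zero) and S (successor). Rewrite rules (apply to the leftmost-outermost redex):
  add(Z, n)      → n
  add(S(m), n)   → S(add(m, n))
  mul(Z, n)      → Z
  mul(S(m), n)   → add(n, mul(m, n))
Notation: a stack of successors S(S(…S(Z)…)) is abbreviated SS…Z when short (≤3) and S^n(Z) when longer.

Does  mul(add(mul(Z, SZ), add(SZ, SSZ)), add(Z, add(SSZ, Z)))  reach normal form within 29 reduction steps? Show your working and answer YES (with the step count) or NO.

Answer: YES — reaches normal form S^6(Z) in 29 ≤ 29 steps

Working:
  start: mul(add(mul(Z, SZ), add(SZ, SSZ)), add(Z, add(SSZ, Z)))
  [1] mul(add(Z, add(SZ, SSZ)), add(Z, add(SSZ, Z)))
  [2] mul(add(SZ, SSZ), add(Z, add(SSZ, Z)))
  [3] mul(S(add(Z, SSZ)), add(Z, add(SSZ, Z)))
  [4] add(add(Z, add(SSZ, Z)), mul(add(Z, SSZ), add(Z, add(SSZ, Z))))
  [5] add(add(SSZ, Z), mul(add(Z, SSZ), add(Z, add(SSZ, Z))))
  [6] add(S(add(SZ, Z)), mul(add(Z, SSZ), add(Z, add(SSZ, Z))))
  [7] S(add(add(SZ, Z), mul(add(Z, SSZ), add(Z, add(SSZ, Z)))))
  [8] S(add(S(add(Z, Z)), mul(add(Z, SSZ), add(Z, add(SSZ, Z)))))
  [9] S(S(add(add(Z, Z), mul(add(Z, SSZ), add(Z, add(SSZ, Z))))))
  [10] S(S(add(Z, mul(add(Z, SSZ), add(Z, add(SSZ, Z))))))
  [11] S(S(mul(add(Z, SSZ), add(Z, add(SSZ, Z)))))
  [12] S(S(mul(SSZ, add(Z, add(SSZ, Z)))))
  [13] S(S(add(add(Z, add(SSZ, Z)), mul(SZ, add(Z, add(SSZ, Z))))))
  [14] S(S(add(add(SSZ, Z), mul(SZ, add(Z, add(SSZ, Z))))))
  [15] S(S(add(S(add(SZ, Z)), mul(SZ, add(Z, add(SSZ, Z))))))
  [16] S(S(S(add(add(SZ, Z), mul(SZ, add(Z, add(SSZ, Z)))))))
  [17] S(S(S(add(S(add(Z, Z)), mul(SZ, add(Z, add(SSZ, Z)))))))
  [18] S(S(S(S(add(add(Z, Z), mul(SZ, add(Z, add(SSZ, Z))))))))
  [19] S(S(S(S(add(Z, mul(SZ, add(Z, add(SSZ, Z))))))))
  [20] S(S(S(S(mul(SZ, add(Z, add(SSZ, Z)))))))
  [21] S(S(S(S(add(add(Z, add(SSZ, Z)), mul(Z, add(Z, add(SSZ, Z))))))))
  [22] S(S(S(S(add(add(SSZ, Z), mul(Z, add(Z, add(SSZ, Z))))))))
  [23] S(S(S(S(add(S(add(SZ, Z)), mul(Z, add(Z, add(SSZ, Z))))))))
  [24] S(S(S(S(S(add(add(SZ, Z), mul(Z, add(Z, add(SSZ, Z)))))))))
  [25] S(S(S(S(S(add(S(add(Z, Z)), mul(Z, add(Z, add(SSZ, Z)))))))))
  [26] S(S(S(S(S(S(add(add(Z, Z), mul(Z, add(Z, add(SSZ, Z))))))))))
  [27] S(S(S(S(S(S(add(Z, mul(Z, add(Z, add(SSZ, Z))))))))))
  [28] S(S(S(S(S(S(mul(Z, add(Z, add(SSZ, Z)))))))))
  [29] S^6(Z)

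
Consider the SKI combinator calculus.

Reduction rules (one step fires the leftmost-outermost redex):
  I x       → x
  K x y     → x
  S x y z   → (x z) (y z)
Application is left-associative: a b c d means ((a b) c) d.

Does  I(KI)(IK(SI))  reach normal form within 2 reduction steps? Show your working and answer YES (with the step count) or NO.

Answer: YES — reaches normal form I in 2 ≤ 2 steps

Working:
  start: I(KI)(IK(SI))
  [1] KI(IK(SI))
  [2] I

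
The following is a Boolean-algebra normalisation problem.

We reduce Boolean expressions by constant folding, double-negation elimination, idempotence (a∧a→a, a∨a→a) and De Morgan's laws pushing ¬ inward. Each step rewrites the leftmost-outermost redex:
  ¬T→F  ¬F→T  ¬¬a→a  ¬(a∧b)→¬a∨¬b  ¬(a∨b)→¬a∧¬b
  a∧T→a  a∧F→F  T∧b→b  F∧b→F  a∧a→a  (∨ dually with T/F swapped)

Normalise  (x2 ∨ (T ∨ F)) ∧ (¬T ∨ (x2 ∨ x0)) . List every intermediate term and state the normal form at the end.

Answer: normal form = x2 ∨ x0  (in 5 steps)

Working:
  start: (x2 ∨ (T ∨ F)) ∧ (¬T ∨ (x2 ∨ x0))
  →1  (x2 ∨ T) ∧ (¬T ∨ (x2 ∨ x0))
  →2  T ∧ (¬T ∨ (x2 ∨ x0))
  →3  ¬T ∨ (x2 ∨ x0)
  →4  F ∨ (x2 ∨ x0)
  →5  x2 ∨ x0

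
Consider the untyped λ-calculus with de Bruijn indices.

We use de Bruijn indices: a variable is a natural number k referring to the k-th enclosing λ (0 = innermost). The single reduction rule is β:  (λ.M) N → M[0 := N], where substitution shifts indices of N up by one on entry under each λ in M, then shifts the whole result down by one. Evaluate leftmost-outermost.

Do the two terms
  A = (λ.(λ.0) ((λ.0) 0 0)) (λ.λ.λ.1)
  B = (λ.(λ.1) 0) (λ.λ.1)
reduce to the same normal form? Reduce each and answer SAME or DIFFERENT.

Answer: SAME — A ⇓ λ.λ.1, B ⇓ λ.λ.1

Reduction:
Term A:
  start: (λ.(λ.0) ((λ.0) 0 0)) (λ.λ.λ.1)
  step 1: (λ.0) ((λ.0) (λ.λ.λ.1) (λ.λ.λ.1))
  step 2: (λ.0) (λ.λ.λ.1) (λ.λ.λ.1)
  step 3: (λ.λ.λ.1) (λ.λ.λ.1)
  step 4: λ.λ.1

Term B:
  start: (λ.(λ.1) 0) (λ.λ.1)
  step 1: (λ.λ.λ.1) (λ.λ.1)
  step 2: λ.λ.1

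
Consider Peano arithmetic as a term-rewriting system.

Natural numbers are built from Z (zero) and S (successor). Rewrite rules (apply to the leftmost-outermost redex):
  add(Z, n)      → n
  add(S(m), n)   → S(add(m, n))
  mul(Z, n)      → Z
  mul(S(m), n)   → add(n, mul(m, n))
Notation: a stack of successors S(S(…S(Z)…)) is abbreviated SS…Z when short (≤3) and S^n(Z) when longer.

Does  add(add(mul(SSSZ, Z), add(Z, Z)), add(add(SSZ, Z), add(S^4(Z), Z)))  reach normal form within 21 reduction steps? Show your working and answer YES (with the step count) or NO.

  start: add(add(mul(SSSZ, Z), add(Z, Z)), add(add(SSZ, Z), add(S^4(Z), Z)))
  [1] add(add(add(Z, mul(SSZ, Z)), add(Z, Z)), add(add(SSZ, Z), add(S^4(Z), Z)))
  [2] add(add(mul(SSZ, Z), add(Z, Z)), add(add(SSZ, Z), add(S^4(Z), Z)))
  [3] add(add(add(Z, mul(SZ, Z)), add(Z, Z)), add(add(SSZ, Z), add(S^4(Z), Z)))
  [4] add(add(mul(SZ, Z), add(Z, Z)), add(add(SSZ, Z), add(S^4(Z), Z)))
  [5] add(add(add(Z, mul(Z, Z)), add(Z, Z)), add(add(SSZ, Z), add(S^4(Z), Z)))
  [6] add(add(mul(Z, Z), add(Z, Z)), add(add(SSZ, Z), add(S^4(Z), Z)))
  [7] add(add(Z, add(Z, Z)), add(add(SSZ, Z), add(S^4(Z), Z)))
  [8] add(add(Z, Z), add(add(SSZ, Z), add(S^4(Z), Z)))
  [9] add(Z, add(add(SSZ, Z), add(S^4(Z), Z)))
  [10] add(add(SSZ, Z), add(S^4(Z), Z))
  [11] add(S(add(SZ, Z)), add(S^4(Z), Z))
  [12] S(add(add(SZ, Z), add(S^4(Z), Z)))
  [13] S(add(S(add(Z, Z)), add(S^4(Z), Z)))
  [14] S(S(add(add(Z, Z), add(S^4(Z), Z))))
  [15] S(S(add(Z, add(S^4(Z), Z))))
  [16] S(S(add(S^4(Z), Z)))
  [17] S(S(S(add(SSSZ, Z))))
  [18] S(S(S(S(add(SSZ, Z)))))
  [19] S(S(S(S(S(add(SZ, Z))))))
  [20] S(S(S(S(S(S(add(Z, Z)))))))
  [21] S^6(Z)

Answer: YES — reaches normal form S^6(Z) in 21 ≤ 21 steps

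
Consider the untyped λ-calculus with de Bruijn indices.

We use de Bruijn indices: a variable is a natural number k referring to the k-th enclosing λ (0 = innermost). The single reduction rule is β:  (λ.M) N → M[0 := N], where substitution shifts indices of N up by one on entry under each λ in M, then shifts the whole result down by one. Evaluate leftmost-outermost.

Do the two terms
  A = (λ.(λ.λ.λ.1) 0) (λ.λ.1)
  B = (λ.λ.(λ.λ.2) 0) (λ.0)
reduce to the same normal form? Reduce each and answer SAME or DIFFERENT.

Term A:
  start: (λ.(λ.λ.λ.1) 0) (λ.λ.1)
  step 1: (λ.λ.λ.1) (λ.λ.1)
  step 2: λ.λ.1

Term B:
  start: (λ.λ.(λ.λ.2) 0) (λ.0)
  step 1: λ.(λ.λ.2) 0
  step 2: λ.λ.1

Answer: SAME — A ⇓ λ.λ.1, B ⇓ λ.λ.1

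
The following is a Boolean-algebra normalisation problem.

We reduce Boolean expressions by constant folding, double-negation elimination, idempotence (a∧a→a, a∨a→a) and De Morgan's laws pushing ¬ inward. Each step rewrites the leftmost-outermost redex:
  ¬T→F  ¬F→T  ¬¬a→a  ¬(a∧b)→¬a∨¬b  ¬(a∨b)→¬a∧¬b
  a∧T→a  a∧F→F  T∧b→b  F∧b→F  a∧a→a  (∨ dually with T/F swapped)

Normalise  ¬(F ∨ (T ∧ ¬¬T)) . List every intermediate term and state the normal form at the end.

Answer: normal form = F  (in 8 steps)

Working:
  start: ¬(F ∨ (T ∧ ¬¬T))
  step 1: ¬F ∧ ¬(T ∧ ¬¬T)
  step 2: T ∧ ¬(T ∧ ¬¬T)
  step 3: ¬(T ∧ ¬¬T)
  step 4: ¬T ∨ ¬¬¬T
  step 5: F ∨ ¬¬¬T
  step 6: ¬¬¬T
  step 7: ¬T
  step 8: F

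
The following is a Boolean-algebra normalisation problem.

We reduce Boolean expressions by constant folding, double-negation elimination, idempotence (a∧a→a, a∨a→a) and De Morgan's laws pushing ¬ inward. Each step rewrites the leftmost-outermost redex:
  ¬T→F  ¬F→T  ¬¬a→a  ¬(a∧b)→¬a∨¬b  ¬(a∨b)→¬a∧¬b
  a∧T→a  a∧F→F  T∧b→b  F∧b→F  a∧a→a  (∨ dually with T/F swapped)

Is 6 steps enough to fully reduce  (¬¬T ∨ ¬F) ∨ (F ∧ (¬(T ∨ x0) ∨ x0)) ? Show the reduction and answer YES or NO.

  start: (¬¬T ∨ ¬F) ∨ (F ∧ (¬(T ∨ x0) ∨ x0))
  step 1: (T ∨ ¬F) ∨ (F ∧ (¬(T ∨ x0) ∨ x0))
  step 2: T ∨ (F ∧ (¬(T ∨ x0) ∨ x0))
  step 3: T

Answer: YES — reaches normal form T in 3 ≤ 6 steps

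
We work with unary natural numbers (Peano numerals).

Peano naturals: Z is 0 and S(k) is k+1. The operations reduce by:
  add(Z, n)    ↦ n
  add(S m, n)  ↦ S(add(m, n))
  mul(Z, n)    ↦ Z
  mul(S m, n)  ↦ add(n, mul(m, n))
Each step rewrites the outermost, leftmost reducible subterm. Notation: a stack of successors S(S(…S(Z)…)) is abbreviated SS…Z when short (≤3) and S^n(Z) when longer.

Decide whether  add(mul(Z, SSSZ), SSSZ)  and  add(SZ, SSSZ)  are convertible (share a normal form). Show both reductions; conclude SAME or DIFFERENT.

Answer: DIFFERENT — A ⇓ SSSZ, B ⇓ S^4(Z)

Reduction:
Term A:
  start: add(mul(Z, SSSZ), SSSZ)
  →1  add(Z, SSSZ)
  →2  SSSZ

Term B:
  start: add(SZ, SSSZ)
  →1  S(add(Z, SSSZ))
  →2  S^4(Z)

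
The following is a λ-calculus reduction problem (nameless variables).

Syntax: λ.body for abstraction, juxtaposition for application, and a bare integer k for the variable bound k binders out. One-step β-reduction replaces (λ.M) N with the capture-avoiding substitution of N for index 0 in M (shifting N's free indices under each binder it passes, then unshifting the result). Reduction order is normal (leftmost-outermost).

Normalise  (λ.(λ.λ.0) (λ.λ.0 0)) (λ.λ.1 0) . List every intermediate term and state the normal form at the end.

  start: (λ.(λ.λ.0) (λ.λ.0 0)) (λ.λ.1 0)
  →1  (λ.λ.0) (λ.λ.0 0)
  →2  λ.0

Answer: normal form = λ.0  (in 2 steps)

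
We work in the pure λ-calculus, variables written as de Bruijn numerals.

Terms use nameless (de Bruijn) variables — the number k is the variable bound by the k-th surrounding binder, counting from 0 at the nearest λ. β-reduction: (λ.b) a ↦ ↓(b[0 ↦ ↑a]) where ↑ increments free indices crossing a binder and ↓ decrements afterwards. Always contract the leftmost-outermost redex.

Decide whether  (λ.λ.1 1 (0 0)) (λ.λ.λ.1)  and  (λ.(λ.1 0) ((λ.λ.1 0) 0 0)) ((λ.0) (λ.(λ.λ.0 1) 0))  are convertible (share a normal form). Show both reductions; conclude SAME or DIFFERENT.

Answer: DIFFERENT — A ⇓ λ.λ.1 1, B ⇓ λ.0 (λ.0 (λ.λ.0 1))

Reduction:
Term A:
  start: (λ.λ.1 1 (0 0)) (λ.λ.λ.1)
  [1] λ.(λ.λ.λ.1) (λ.λ.λ.1) (0 0)
  [2] λ.(λ.λ.1) (0 0)
  [3] λ.λ.1 1

Term B:
  start: (λ.(λ.1 0) ((λ.λ.1 0) 0 0)) ((λ.0) (λ.(λ.λ.0 1) 0))
  [1] (λ.(λ.0) (λ.(λ.λ.0 1) 0) 0) ((λ.λ.1 0) ((λ.0) (λ.(λ.λ.0 1) 0)) ((λ.0) (λ.(λ.λ.0 1) 0)))
  [2] (λ.0) (λ.(λ.λ.0 1) 0) ((λ.λ.1 0) ((λ.0) (λ.(λ.λ.0 1) 0)) ((λ.0) (λ.(λ.λ.0 1) 0)))
  [3] (λ.(λ.λ.0 1) 0) ((λ.λ.1 0) ((λ.0) (λ.(λ.λ.0 1) 0)) ((λ.0) (λ.(λ.λ.0 1) 0)))
  [4] (λ.λ.0 1) ((λ.λ.1 0) ((λ.0) (λ.(λ.λ.0 1) 0)) ((λ.0) (λ.(λ.λ.0 1) 0)))
  [5] λ.0 ((λ.λ.1 0) ((λ.0) (λ.(λ.λ.0 1) 0)) ((λ.0) (λ.(λ.λ.0 1) 0)))
  [6] λ.0 ((λ.(λ.0) (λ.(λ.λ.0 1) 0) 0) ((λ.0) (λ.(λ.λ.0 1) 0)))
  [7] λ.0 ((λ.0) (λ.(λ.λ.0 1) 0) ((λ.0) (λ.(λ.λ.0 1) 0)))
  [8] λ.0 ((λ.(λ.λ.0 1) 0) ((λ.0) (λ.(λ.λ.0 1) 0)))
  [9] λ.0 ((λ.λ.0 1) ((λ.0) (λ.(λ.λ.0 1) 0)))
  [10] λ.0 (λ.0 ((λ.0) (λ.(λ.λ.0 1) 0)))
  [11] λ.0 (λ.0 (λ.(λ.λ.0 1) 0))
  [12] λ.0 (λ.0 (λ.λ.0 1))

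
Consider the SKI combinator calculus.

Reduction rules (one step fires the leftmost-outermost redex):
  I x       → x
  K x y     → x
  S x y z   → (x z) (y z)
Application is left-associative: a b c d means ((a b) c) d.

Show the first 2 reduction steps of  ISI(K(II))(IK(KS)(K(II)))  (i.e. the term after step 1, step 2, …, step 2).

Answer: after 2 steps: I(IK(KS)(K(II)))(K(II)(IK(KS)(K(II))))

Working:
  start: ISI(K(II))(IK(KS)(K(II)))
  step 1: SI(K(II))(IK(KS)(K(II)))
  step 2: I(IK(KS)(K(II)))(K(II)(IK(KS)(K(II))))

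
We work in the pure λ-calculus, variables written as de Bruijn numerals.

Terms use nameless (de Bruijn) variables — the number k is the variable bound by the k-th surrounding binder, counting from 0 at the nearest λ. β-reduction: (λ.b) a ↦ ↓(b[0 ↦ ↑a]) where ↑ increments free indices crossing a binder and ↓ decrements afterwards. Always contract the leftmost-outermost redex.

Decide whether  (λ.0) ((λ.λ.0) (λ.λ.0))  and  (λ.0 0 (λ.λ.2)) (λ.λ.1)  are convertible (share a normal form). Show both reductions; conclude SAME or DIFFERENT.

Answer: DIFFERENT — A ⇓ λ.0, B ⇓ λ.λ.1

Working:
Term A:
  start: (λ.0) ((λ.λ.0) (λ.λ.0))
  step 1: (λ.λ.0) (λ.λ.0)
  step 2: λ.0

Term B:
  start: (λ.0 0 (λ.λ.2)) (λ.λ.1)
  step 1: (λ.λ.1) (λ.λ.1) (λ.λ.λ.λ.1)
  step 2: (λ.λ.λ.1) (λ.λ.λ.λ.1)
  step 3: λ.λ.1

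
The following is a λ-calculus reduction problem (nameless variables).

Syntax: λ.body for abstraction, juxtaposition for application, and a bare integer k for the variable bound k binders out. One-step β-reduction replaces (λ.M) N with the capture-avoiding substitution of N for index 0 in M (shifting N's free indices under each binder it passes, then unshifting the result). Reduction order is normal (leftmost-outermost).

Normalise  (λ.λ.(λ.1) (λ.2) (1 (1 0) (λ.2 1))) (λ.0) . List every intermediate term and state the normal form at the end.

Answer: normal form = λ.0 (0 (λ.1))  (in 5 steps)

Working:
  start: (λ.λ.(λ.1) (λ.2) (1 (1 0) (λ.2 1))) (λ.0)
  →1  λ.(λ.1) (λ.λ.0) ((λ.0) ((λ.0) 0) (λ.(λ.0) 1))
  →2  λ.0 ((λ.0) ((λ.0) 0) (λ.(λ.0) 1))
  →3  λ.0 ((λ.0) 0 (λ.(λ.0) 1))
  →4  λ.0 (0 (λ.(λ.0) 1))
  →5  λ.0 (0 (λ.1))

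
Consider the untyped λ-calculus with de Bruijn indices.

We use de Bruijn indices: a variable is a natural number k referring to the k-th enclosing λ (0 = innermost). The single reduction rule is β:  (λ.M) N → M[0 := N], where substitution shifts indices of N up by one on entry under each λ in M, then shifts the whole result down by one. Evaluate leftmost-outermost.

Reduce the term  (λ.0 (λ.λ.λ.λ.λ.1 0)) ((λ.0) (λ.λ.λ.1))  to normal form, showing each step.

Answer: normal form = λ.λ.1  (in 3 steps)

Reduction:
  start: (λ.0 (λ.λ.λ.λ.λ.1 0)) ((λ.0) (λ.λ.λ.1))
  [1] (λ.0) (λ.λ.λ.1) (λ.λ.λ.λ.λ.1 0)
  [2] (λ.λ.λ.1) (λ.λ.λ.λ.λ.1 0)
  [3] λ.λ.1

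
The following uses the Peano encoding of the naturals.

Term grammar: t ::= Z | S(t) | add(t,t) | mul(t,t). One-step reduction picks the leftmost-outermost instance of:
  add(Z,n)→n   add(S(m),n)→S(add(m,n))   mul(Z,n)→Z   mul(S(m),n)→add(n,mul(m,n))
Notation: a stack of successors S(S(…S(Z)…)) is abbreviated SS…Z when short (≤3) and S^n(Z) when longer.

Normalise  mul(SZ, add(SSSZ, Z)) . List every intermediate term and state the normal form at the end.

  start: mul(SZ, add(SSSZ, Z))
  →1  add(add(SSSZ, Z), mul(Z, add(SSSZ, Z)))
  →2  add(S(add(SSZ, Z)), mul(Z, add(SSSZ, Z)))
  →3  S(add(add(SSZ, Z), mul(Z, add(SSSZ, Z))))
  →4  S(add(S(add(SZ, Z)), mul(Z, add(SSSZ, Z))))
  →5  S(S(add(add(SZ, Z), mul(Z, add(SSSZ, Z)))))
  →6  S(S(add(S(add(Z, Z)), mul(Z, add(SSSZ, Z)))))
  →7  S(S(S(add(add(Z, Z), mul(Z, add(SSSZ, Z))))))
  →8  S(S(S(add(Z, mul(Z, add(SSSZ, Z))))))
  →9  S(S(S(mul(Z, add(SSSZ, Z)))))
  →10  SSSZ

Answer: normal form = SSSZ  (in 10 steps)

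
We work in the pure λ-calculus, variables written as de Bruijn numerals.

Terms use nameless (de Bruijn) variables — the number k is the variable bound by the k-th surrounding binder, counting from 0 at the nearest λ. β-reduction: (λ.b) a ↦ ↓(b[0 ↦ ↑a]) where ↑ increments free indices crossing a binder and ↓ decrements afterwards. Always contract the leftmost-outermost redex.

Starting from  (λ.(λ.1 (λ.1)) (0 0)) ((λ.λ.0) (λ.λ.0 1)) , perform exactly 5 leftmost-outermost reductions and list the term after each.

Answer: after 5 steps: λ.(λ.0) ((λ.λ.0) (λ.λ.0 1))

Working:
  start: (λ.(λ.1 (λ.1)) (0 0)) ((λ.λ.0) (λ.λ.0 1))
  →1  (λ.(λ.λ.0) (λ.λ.0 1) (λ.1)) ((λ.λ.0) (λ.λ.0 1) ((λ.λ.0) (λ.λ.0 1)))
  →2  (λ.λ.0) (λ.λ.0 1) (λ.(λ.λ.0) (λ.λ.0 1) ((λ.λ.0) (λ.λ.0 1)))
  →3  (λ.0) (λ.(λ.λ.0) (λ.λ.0 1) ((λ.λ.0) (λ.λ.0 1)))
  →4  λ.(λ.λ.0) (λ.λ.0 1) ((λ.λ.0) (λ.λ.0 1))
  →5  λ.(λ.0) ((λ.λ.0) (λ.λ.0 1))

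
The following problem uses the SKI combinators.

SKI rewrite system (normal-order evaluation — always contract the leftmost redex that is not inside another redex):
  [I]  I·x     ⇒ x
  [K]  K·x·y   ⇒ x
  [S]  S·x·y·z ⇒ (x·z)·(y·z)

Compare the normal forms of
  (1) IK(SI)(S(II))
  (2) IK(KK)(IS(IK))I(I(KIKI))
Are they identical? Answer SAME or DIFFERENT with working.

Answer: DIFFERENT — A ⇓ SI, B ⇓ KI

Working:
Term A:
  start: IK(SI)(S(II))
  step 1: K(SI)(S(II))
  step 2: SI

Term B:
  start: IK(KK)(IS(IK))I(I(KIKI))
  step 1: K(KK)(IS(IK))I(I(KIKI))
  step 2: KKI(I(KIKI))
  step 3: K(I(KIKI))
  step 4: K(KIKI)
  step 5: K(II)
  step 6: KI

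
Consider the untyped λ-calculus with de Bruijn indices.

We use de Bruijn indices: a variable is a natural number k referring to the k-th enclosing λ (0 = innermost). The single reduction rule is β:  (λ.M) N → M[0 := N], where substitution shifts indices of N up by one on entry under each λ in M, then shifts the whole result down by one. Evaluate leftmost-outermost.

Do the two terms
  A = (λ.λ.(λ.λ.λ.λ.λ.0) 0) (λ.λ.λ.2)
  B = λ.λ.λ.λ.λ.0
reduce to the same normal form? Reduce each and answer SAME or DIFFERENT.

Term A:
  start: (λ.λ.(λ.λ.λ.λ.λ.0) 0) (λ.λ.λ.2)
  →1  λ.(λ.λ.λ.λ.λ.0) 0
  →2  λ.λ.λ.λ.λ.0

Term B:
  start: λ.λ.λ.λ.λ.0

Answer: SAME — A ⇓ λ.λ.λ.λ.λ.0, B ⇓ λ.λ.λ.λ.λ.0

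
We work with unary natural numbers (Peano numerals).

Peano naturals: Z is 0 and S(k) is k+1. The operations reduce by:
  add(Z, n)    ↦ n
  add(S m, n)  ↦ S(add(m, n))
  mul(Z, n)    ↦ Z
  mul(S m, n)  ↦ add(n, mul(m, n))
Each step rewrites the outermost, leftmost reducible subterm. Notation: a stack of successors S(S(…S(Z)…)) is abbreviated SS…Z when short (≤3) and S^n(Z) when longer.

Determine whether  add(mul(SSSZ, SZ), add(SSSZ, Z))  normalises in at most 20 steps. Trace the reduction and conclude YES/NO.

  start: add(mul(SSSZ, SZ), add(SSSZ, Z))
  step 1: add(add(SZ, mul(SSZ, SZ)), add(SSSZ, Z))
  step 2: add(S(add(Z, mul(SSZ, SZ))), add(SSSZ, Z))
  step 3: S(add(add(Z, mul(SSZ, SZ)), add(SSSZ, Z)))
  step 4: S(add(mul(SSZ, SZ), add(SSSZ, Z)))
  step 5: S(add(add(SZ, mul(SZ, SZ)), add(SSSZ, Z)))
  step 6: S(add(S(add(Z, mul(SZ, SZ))), add(SSSZ, Z)))
  step 7: S(S(add(add(Z, mul(SZ, SZ)), add(SSSZ, Z))))
  step 8: S(S(add(mul(SZ, SZ), add(SSSZ, Z))))
  step 9: S(S(add(add(SZ, mul(Z, SZ)), add(SSSZ, Z))))
  step 10: S(S(add(S(add(Z, mul(Z, SZ))), add(SSSZ, Z))))
  step 11: S(S(S(add(add(Z, mul(Z, SZ)), add(SSSZ, Z)))))
  step 12: S(S(S(add(mul(Z, SZ), add(SSSZ, Z)))))
  step 13: S(S(S(add(Z, add(SSSZ, Z)))))
  step 14: S(S(S(add(SSSZ, Z))))
  step 15: S(S(S(S(add(SSZ, Z)))))
  step 16: S(S(S(S(S(add(SZ, Z))))))
  step 17: S(S(S(S(S(S(add(Z, Z)))))))
  step 18: S^6(Z)

Answer: YES — reaches normal form S^6(Z) in 18 ≤ 20 steps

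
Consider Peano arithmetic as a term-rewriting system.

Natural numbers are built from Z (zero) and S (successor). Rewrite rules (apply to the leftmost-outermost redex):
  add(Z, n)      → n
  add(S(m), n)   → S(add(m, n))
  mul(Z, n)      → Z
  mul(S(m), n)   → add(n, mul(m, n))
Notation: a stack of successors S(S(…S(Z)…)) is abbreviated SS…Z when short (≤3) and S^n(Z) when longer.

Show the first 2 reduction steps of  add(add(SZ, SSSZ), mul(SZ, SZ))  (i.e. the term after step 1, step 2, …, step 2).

  start: add(add(SZ, SSSZ), mul(SZ, SZ))
  [1] add(S(add(Z, SSSZ)), mul(SZ, SZ))
  [2] S(add(add(Z, SSSZ), mul(SZ, SZ)))

Answer: after 2 steps: S(add(add(Z, SSSZ), mul(SZ, SZ)))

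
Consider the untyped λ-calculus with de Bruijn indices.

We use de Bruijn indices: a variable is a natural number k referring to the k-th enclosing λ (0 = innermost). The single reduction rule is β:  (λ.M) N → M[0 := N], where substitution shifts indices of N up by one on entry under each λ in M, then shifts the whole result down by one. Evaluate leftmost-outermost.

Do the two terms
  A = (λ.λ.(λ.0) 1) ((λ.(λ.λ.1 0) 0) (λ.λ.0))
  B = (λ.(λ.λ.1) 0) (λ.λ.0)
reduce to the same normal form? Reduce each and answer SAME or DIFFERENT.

Answer: SAME — A ⇓ λ.λ.λ.0, B ⇓ λ.λ.λ.0

Derivation:
Term A:
  start: (λ.λ.(λ.0) 1) ((λ.(λ.λ.1 0) 0) (λ.λ.0))
  →1  λ.(λ.0) ((λ.(λ.λ.1 0) 0) (λ.λ.0))
  →2  λ.(λ.(λ.λ.1 0) 0) (λ.λ.0)
  →3  λ.(λ.λ.1 0) (λ.λ.0)
  →4  λ.λ.(λ.λ.0) 0
  →5  λ.λ.λ.0

Term B:
  start: (λ.(λ.λ.1) 0) (λ.λ.0)
  →1  (λ.λ.1) (λ.λ.0)
  →2  λ.λ.λ.0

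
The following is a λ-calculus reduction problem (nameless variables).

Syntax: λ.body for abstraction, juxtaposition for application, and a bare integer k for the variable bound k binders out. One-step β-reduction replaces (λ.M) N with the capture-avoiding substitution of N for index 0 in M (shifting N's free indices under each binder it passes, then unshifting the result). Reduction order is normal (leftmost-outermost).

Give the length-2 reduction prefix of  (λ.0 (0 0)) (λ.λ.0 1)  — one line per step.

  start: (λ.0 (0 0)) (λ.λ.0 1)
  →1  (λ.λ.0 1) ((λ.λ.0 1) (λ.λ.0 1))
  →2  λ.0 ((λ.λ.0 1) (λ.λ.0 1))

Answer: after 2 steps: λ.0 ((λ.λ.0 1) (λ.λ.0 1))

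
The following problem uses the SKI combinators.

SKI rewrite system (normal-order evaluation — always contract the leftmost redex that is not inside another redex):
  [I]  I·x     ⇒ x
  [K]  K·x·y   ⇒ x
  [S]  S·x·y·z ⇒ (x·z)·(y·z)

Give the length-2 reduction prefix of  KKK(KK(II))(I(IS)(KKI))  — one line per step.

  start: KKK(KK(II))(I(IS)(KKI))
  →1  K(KK(II))(I(IS)(KKI))
  →2  KK(II)

Answer: after 2 steps: KK(II)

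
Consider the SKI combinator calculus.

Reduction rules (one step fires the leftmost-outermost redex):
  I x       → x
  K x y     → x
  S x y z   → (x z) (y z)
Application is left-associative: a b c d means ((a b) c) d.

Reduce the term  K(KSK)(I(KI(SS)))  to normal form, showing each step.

  start: K(KSK)(I(KI(SS)))
  step 1: KSK
  step 2: S

Answer: normal form = S  (in 2 steps)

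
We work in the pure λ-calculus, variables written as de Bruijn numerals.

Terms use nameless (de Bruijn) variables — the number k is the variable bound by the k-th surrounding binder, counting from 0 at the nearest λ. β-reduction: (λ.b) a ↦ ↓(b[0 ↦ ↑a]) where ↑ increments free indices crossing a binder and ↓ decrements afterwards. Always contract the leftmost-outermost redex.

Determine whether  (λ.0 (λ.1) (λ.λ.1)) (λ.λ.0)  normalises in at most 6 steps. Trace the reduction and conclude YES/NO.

Answer: YES — reaches normal form λ.λ.1 in 3 ≤ 6 steps

Reduction:
  start: (λ.0 (λ.1) (λ.λ.1)) (λ.λ.0)
  [1] (λ.λ.0) (λ.λ.λ.0) (λ.λ.1)
  [2] (λ.0) (λ.λ.1)
  [3] λ.λ.1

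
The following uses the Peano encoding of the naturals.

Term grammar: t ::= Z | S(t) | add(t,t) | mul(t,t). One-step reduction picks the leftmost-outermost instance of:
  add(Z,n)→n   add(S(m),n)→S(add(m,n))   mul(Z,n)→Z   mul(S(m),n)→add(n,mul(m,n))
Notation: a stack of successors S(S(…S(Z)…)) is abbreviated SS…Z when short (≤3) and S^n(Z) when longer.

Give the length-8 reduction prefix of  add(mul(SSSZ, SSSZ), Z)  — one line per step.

  start: add(mul(SSSZ, SSSZ), Z)
  →1  add(add(SSSZ, mul(SSZ, SSSZ)), Z)
  →2  add(S(add(SSZ, mul(SSZ, SSSZ))), Z)
  →3  S(add(add(SSZ, mul(SSZ, SSSZ)), Z))
  →4  S(add(S(add(SZ, mul(SSZ, SSSZ))), Z))
  →5  S(S(add(add(SZ, mul(SSZ, SSSZ)), Z)))
  →6  S(S(add(S(add(Z, mul(SSZ, SSSZ))), Z)))
  →7  S(S(S(add(add(Z, mul(SSZ, SSSZ)), Z))))
  →8  S(S(S(add(mul(SSZ, SSSZ), Z))))

Answer: after 8 steps: S(S(S(add(mul(SSZ, SSSZ), Z))))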